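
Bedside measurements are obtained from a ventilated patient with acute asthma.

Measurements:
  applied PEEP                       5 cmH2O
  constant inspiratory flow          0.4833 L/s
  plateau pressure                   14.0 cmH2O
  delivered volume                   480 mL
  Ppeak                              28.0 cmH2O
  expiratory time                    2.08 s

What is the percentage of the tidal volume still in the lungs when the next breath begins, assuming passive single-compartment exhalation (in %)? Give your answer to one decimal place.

R = (PIP − Pplat)/V̇ = (28.0 − 14.0) / 0.4833 = 14.0/0.4833 = 28.968 cmH2O·s/L.
C = Vt/(Pplat − PEEP) = 480.0 / (14.0 − 5) = 480.0/9.0 = 53.333 mL/cmH2O.
τ = R × C = 28.968 × 0.05333 L/cmH2O = 1.545 s.
Fraction remaining at end-expiration = e^(−Te/τ) = e^(−2.08/1.545) = 0.2602 → 26.02%.

26.0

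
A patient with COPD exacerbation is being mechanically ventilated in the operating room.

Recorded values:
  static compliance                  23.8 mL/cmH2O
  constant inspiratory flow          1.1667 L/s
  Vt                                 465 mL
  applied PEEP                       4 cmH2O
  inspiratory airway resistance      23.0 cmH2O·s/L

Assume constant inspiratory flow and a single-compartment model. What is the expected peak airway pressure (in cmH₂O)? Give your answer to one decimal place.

50.4

Equation of motion (constant flow): PIP = Vt/C + R·V̇ + PEEP.
PIP = 465/23.8 + 23.0×1.1667 + 4 = 19.538 + 26.834 + 4 = 50.372 cmH2O.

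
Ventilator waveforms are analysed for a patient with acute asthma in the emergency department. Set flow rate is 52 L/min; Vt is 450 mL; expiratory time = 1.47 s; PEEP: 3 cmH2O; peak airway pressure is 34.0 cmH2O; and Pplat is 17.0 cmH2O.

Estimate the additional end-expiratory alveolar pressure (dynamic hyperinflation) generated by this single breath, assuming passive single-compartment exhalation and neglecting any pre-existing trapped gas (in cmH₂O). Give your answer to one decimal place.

1.4

Flow: 52 L/min ÷ 60 = 0.8667 L/s.
R = (PIP − Pplat)/V̇ = (34.0 − 17.0) / 0.8667 = 17.0/0.8667 = 19.615 cmH2O·s/L.
C = Vt/(Pplat − PEEP) = 450.0 / (17.0 − 3) = 450.0/14.0 = 32.143 mL/cmH2O.
τ = R × C = 19.615 × 0.03214 L/cmH2O = 0.6304 s.
Fraction remaining = e^(−Te/τ) = e^(−1.47/0.6304) = 0.09712; trapped volume = 450.0 × 0.09712 = 43.704 mL.
Additional alveolar pressure from trapping ≈ V_trapped / C = 43.704 / 32.143 = 1.36 cmH2O.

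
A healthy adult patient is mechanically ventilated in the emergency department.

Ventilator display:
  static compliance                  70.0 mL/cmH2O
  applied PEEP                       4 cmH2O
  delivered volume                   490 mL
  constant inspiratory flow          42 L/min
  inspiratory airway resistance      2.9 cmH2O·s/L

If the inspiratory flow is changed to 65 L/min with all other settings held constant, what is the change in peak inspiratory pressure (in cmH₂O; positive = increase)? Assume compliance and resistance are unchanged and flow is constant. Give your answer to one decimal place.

Flow: 42 L/min ÷ 60 = 0.7 L/s.
New flow: 65 L/min ÷ 60 = 1.0833 L/s.
PIP = Vt/C + R·V̇ + PEEP (constant-flow equation of motion).
Only the resistive term changes: ΔPIP = R × ΔV̇ = 2.9 × (1.0833 − 0.7) = 2.9 × 0.3833 = 1.112 cmH2O.

1.1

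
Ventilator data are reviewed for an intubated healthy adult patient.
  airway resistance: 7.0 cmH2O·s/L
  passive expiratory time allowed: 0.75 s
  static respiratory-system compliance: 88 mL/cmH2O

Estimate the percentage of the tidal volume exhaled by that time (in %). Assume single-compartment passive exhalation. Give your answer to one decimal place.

70.4

τ = R × C = 7.0 × 88 mL/cmH2O = 7.0 × 0.088 L/cmH2O = 0.616 s.
Passive exhalation: V(t)/V₀ = e^(−t/τ) = e^(−0.75/0.616) = 0.296.
Fraction exhaled = 1 − 0.296 = 0.704 → 70.4%.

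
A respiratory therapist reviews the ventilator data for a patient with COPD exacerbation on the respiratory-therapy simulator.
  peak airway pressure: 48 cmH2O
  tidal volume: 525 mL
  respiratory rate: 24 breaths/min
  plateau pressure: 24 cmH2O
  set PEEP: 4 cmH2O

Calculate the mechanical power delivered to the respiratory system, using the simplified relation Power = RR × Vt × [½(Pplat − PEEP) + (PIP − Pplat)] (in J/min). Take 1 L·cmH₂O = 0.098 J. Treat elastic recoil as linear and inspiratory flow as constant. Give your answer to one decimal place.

42.0

Per-breath work = Vt × [½(Pplat−PEEP) + (PIP−Pplat)] = 0.525 × [0.5×20.0 + 24.0] = 0.525 × 34.0 = 17.85 L·cmH2O.
Power = 24 × 17.85 = 428.4 L·cmH2O/min.
× 0.098 J/(L·cmH2O) → 41.983 J/min.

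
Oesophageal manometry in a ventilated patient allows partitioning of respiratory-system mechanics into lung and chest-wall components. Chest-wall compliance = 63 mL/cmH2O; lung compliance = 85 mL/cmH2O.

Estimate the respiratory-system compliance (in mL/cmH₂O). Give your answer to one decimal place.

36.2

Lung and chest wall are elastances in series: 1/Crs = 1/CL + 1/Ccw.
1/Crs = 1/85 + 1/63 = 0.02764.
Crs = 36.179 mL/cmH2O.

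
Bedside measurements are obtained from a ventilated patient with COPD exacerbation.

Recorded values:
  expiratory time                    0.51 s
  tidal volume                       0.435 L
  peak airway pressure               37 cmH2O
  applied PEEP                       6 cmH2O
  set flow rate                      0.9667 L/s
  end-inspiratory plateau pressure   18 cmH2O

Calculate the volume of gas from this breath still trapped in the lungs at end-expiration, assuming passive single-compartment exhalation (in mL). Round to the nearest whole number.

R = (PIP − Pplat)/V̇ = (37 − 18) / 0.9667 = 19.0/0.9667 = 19.654 cmH2O·s/L.
C = Vt/(Pplat − PEEP) = 435.0 / (18 − 6) = 435.0/12.0 = 36.25 mL/cmH2O.
τ = R × C = 19.654 × 0.03625 L/cmH2O = 0.7125 s.
Fraction remaining = e^(−Te/τ) = e^(−0.51/0.7125) = 0.4888.
Trapped volume = 435.0 × 0.4888 = 212.63 mL.

213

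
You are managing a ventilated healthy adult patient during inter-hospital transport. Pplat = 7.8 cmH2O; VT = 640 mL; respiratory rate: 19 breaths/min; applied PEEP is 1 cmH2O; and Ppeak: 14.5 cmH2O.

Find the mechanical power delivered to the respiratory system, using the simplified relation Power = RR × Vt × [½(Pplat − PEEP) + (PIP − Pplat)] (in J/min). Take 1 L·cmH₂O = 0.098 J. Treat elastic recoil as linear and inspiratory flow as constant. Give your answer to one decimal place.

Per-breath work = Vt × [½(Pplat−PEEP) + (PIP−Pplat)] = 0.640 × [0.5×6.8 + 6.7] = 0.640 × 10.1 = 6.464 L·cmH2O.
Power = 19 × 6.464 = 122.82 L·cmH2O/min.
× 0.098 J/(L·cmH2O) → 12.036 J/min.

12.0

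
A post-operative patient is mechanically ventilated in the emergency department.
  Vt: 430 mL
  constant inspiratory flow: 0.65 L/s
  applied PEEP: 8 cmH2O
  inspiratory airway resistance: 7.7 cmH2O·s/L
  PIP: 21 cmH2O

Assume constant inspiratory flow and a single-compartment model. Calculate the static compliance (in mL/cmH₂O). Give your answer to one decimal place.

Equation of motion (constant flow): PIP = Vt/C + R·V̇ + PEEP.
Vt/C = PIP − R·V̇ − PEEP = 21 − 7.7×0.65 − 8 = 21 − 5.005 − 8 = 7.995 cmH2O.
C = Vt / 7.995 = 430 / 7.995 = 53.784 mL/cmH2O.

53.8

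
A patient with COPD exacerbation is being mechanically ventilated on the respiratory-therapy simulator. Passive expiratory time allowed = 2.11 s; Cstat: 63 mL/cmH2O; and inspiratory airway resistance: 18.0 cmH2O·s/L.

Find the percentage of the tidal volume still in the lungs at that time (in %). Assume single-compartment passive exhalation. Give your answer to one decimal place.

τ = R × C = 18.0 × 63 mL/cmH2O = 18.0 × 0.063 L/cmH2O = 1.134 s.
Passive exhalation: V(t)/V₀ = e^(−t/τ) = e^(−2.11/1.134) = 0.1556.
Fraction remaining = 0.1556 → 15.56%.

15.6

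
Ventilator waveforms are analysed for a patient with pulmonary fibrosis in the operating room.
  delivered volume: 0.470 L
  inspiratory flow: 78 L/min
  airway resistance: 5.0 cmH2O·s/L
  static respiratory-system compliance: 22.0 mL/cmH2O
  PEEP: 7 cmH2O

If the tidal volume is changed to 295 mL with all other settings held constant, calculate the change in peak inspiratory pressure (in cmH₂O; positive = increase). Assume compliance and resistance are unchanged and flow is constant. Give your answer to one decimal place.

PIP = Vt/C + R·V̇ + PEEP (constant-flow equation of motion).
Only the elastic term changes: ΔPIP = ΔVt / C = (295 − 470) / 22.0 = -7.955 cmH2O.

-8.0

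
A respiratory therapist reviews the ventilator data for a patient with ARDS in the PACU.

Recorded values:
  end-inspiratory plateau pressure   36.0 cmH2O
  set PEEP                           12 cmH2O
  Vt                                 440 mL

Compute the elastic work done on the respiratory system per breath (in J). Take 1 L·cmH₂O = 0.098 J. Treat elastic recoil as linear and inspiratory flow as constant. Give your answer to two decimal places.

Elastic work ≈ ½ × (Pplat − PEEP) × Vt = 0.5 × (36.0 − 12) × 0.440 L = 0.5 × 24.0 × 0.440 = 5.28 L·cmH2O.
× 0.098 J/(L·cmH2O) → 0.5174 J.

0.52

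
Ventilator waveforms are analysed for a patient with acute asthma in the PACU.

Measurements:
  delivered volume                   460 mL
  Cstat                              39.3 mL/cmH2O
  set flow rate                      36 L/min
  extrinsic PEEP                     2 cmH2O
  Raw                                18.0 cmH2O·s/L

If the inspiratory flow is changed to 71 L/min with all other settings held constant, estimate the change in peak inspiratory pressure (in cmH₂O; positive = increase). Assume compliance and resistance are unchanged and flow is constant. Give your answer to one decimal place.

10.5

Flow: 36 L/min ÷ 60 = 0.6 L/s.
New flow: 71 L/min ÷ 60 = 1.1833 L/s.
PIP = Vt/C + R·V̇ + PEEP (constant-flow equation of motion).
Only the resistive term changes: ΔPIP = R × ΔV̇ = 18.0 × (1.1833 − 0.6) = 18.0 × 0.5833 = 10.499 cmH2O.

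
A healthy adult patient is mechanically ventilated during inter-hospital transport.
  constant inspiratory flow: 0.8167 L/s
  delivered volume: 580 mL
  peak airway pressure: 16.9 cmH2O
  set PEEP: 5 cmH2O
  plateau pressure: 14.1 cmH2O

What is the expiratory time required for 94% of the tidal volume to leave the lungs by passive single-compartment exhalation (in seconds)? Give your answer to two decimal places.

R = (PIP − Pplat)/V̇ = (16.9 − 14.1) / 0.8167 = 2.8/0.8167 = 3.428 cmH2O·s/L.
C = Vt/(Pplat − PEEP) = 580.0 / (14.1 − 5) = 580.0/9.1 = 63.736 mL/cmH2O.
τ = R × C = 3.428 × 0.06374 L/cmH2O = 0.2185 s.
t = −τ·ln(1 − 0.94) = −0.2185·ln(0.06) = 0.6147 s.

0.61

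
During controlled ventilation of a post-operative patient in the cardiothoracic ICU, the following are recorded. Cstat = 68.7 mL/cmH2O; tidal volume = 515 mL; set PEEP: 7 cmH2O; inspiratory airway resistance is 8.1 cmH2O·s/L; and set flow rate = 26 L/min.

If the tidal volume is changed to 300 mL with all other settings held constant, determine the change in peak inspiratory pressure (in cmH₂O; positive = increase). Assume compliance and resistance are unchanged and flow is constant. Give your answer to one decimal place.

-3.1

PIP = Vt/C + R·V̇ + PEEP (constant-flow equation of motion).
Only the elastic term changes: ΔPIP = ΔVt / C = (300 − 515) / 68.7 = -3.13 cmH2O.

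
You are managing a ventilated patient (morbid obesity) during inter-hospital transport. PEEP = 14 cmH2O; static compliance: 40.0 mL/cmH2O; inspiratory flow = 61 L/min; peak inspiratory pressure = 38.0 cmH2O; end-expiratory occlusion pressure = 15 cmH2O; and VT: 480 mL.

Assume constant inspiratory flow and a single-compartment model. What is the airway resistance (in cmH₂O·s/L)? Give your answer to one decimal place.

Flow: 61 L/min ÷ 60 = 1.0167 L/s.
Total PEEP = 15 cmH2O (set 14 + intrinsic 1); this is the baseline alveolar pressure.
Equation of motion (constant flow): PIP = Vt/C + R·V̇ + PEEP.
R·V̇ = PIP − Vt/C − PEEP = 38.0 − 480/40.0 − 15 = 38.0 − 12.0 − 15 = 11.0 cmH2O.
R = 11.0 / 1.0167 = 10.819 cmH2O·s/L.

10.8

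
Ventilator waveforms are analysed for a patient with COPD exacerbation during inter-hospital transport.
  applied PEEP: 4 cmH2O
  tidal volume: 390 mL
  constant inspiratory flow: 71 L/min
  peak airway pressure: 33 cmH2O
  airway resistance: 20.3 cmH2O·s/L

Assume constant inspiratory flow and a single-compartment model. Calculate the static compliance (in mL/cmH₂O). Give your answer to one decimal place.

Flow: 71 L/min ÷ 60 = 1.1833 L/s.
Equation of motion (constant flow): PIP = Vt/C + R·V̇ + PEEP.
Vt/C = PIP − R·V̇ − PEEP = 33 − 20.3×1.1833 − 4 = 33 − 24.021 − 4 = 4.979 cmH2O.
C = Vt / 4.979 = 390 / 4.979 = 78.329 mL/cmH2O.

78.3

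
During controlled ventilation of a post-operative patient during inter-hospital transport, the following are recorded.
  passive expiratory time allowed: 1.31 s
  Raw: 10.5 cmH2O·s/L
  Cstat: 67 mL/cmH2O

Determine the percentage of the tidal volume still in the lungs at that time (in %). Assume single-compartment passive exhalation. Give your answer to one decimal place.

τ = R × C = 10.5 × 67 mL/cmH2O = 10.5 × 0.067 L/cmH2O = 0.7035 s.
Passive exhalation: V(t)/V₀ = e^(−t/τ) = e^(−1.31/0.7035) = 0.1553.
Fraction remaining = 0.1553 → 15.53%.

15.5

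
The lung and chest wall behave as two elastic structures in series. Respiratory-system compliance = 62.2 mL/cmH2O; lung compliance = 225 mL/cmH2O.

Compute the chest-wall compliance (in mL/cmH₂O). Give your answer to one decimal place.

86.0

1/Ccw = 1/Crs − 1/CL.
1/Ccw = 1/62.2 − 1/225 = 0.01163.
Ccw = 85.985 mL/cmH2O.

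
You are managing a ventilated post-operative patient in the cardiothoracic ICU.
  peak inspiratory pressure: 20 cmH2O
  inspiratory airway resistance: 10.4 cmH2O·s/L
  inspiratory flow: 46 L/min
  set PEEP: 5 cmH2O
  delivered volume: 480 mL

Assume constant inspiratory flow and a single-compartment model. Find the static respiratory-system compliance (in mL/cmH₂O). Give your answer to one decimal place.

68.3

Flow: 46 L/min ÷ 60 = 0.7667 L/s.
Equation of motion (constant flow): PIP = Vt/C + R·V̇ + PEEP.
Vt/C = PIP − R·V̇ − PEEP = 20 − 10.4×0.7667 − 5 = 20 − 7.974 − 5 = 7.026 cmH2O.
C = Vt / 7.026 = 480 / 7.026 = 68.318 mL/cmH2O.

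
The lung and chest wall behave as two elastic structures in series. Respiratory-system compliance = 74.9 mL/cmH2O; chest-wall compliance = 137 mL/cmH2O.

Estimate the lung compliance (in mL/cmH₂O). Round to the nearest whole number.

1/CL = 1/Crs − 1/Ccw.
1/CL = 1/74.9 − 1/137 = 0.006052.
CL = 165.23 mL/cmH2O.

165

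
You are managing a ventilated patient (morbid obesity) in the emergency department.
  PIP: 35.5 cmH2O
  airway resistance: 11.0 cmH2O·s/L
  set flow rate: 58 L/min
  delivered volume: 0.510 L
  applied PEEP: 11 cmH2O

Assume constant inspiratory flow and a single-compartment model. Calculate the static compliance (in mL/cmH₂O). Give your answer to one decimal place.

Flow: 58 L/min ÷ 60 = 0.9667 L/s.
Equation of motion (constant flow): PIP = Vt/C + R·V̇ + PEEP.
Vt/C = PIP − R·V̇ − PEEP = 35.5 − 11.0×0.9667 − 11 = 35.5 − 10.634 − 11 = 13.866 cmH2O.
C = Vt / 13.866 = 510 / 13.866 = 36.781 mL/cmH2O.

36.8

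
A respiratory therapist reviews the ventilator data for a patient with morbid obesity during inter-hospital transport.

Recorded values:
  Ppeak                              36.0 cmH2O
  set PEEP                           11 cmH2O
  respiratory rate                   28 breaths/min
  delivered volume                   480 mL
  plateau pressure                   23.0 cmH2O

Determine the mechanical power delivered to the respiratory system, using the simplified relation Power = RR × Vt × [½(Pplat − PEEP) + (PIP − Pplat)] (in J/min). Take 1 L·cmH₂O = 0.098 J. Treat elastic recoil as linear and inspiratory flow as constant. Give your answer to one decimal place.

25.0

Per-breath work = Vt × [½(Pplat−PEEP) + (PIP−Pplat)] = 0.480 × [0.5×12.0 + 13.0] = 0.480 × 19.0 = 9.12 L·cmH2O.
Power = 28 × 9.12 = 255.36 L·cmH2O/min.
× 0.098 J/(L·cmH2O) → 25.025 J/min.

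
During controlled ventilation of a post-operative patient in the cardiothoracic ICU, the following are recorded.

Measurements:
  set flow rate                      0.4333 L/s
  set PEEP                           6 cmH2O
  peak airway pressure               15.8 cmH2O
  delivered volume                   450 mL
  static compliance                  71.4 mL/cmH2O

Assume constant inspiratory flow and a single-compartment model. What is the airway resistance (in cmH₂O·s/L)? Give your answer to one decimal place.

8.1

Equation of motion (constant flow): PIP = Vt/C + R·V̇ + PEEP.
R·V̇ = PIP − Vt/C − PEEP = 15.8 − 450/71.4 − 6 = 15.8 − 6.303 − 6 = 3.497 cmH2O.
R = 3.497 / 0.4333 = 8.071 cmH2O·s/L.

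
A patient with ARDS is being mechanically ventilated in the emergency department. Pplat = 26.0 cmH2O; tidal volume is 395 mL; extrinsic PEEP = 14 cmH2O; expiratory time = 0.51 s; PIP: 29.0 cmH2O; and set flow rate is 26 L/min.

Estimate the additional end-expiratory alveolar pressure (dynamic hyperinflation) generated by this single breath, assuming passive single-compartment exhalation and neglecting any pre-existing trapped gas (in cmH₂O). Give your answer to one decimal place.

1.3

Flow: 26 L/min ÷ 60 = 0.4333 L/s.
R = (PIP − Pplat)/V̇ = (29.0 − 26.0) / 0.4333 = 3.0/0.4333 = 6.924 cmH2O·s/L.
C = Vt/(Pplat − PEEP) = 395.0 / (26.0 − 14) = 395.0/12.0 = 32.917 mL/cmH2O.
τ = R × C = 6.924 × 0.03292 L/cmH2O = 0.2279 s.
Fraction remaining = e^(−Te/τ) = e^(−0.51/0.2279) = 0.1067; trapped volume = 395.0 × 0.1067 = 42.147 mL.
Additional alveolar pressure from trapping ≈ V_trapped / C = 42.147 / 32.917 = 1.28 cmH2O.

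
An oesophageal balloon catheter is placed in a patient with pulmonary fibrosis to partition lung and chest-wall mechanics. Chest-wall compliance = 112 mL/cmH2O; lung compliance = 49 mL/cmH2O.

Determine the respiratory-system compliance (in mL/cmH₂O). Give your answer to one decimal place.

Lung and chest wall are elastances in series: 1/Crs = 1/CL + 1/Ccw.
1/Crs = 1/49 + 1/112 = 0.02934.
Crs = 34.083 mL/cmH2O.

34.1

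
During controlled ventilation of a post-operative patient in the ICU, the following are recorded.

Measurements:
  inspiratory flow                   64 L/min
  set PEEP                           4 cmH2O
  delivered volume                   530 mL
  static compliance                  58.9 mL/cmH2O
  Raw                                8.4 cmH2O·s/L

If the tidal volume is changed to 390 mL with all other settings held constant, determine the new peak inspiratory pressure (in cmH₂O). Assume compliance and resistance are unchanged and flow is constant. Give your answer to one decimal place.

19.6

Flow: 64 L/min ÷ 60 = 1.0667 L/s.
PIP = Vt/C + R·V̇ + PEEP (constant-flow equation of motion).
Only the elastic term changes: ΔPIP = ΔVt / C = (390 − 530) / 58.9 = -2.377 cmH2O.
Original PIP = 530/58.9 + 8.4×1.0667 + 4 = 21.959 cmH2O; new PIP = 21.959 + (-2.377) = 19.582 cmH2O.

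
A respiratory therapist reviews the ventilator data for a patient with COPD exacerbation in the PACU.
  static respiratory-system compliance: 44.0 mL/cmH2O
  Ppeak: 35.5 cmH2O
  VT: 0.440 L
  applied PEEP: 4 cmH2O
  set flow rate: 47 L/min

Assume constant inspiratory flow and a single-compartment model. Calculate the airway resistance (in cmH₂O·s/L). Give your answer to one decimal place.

Flow: 47 L/min ÷ 60 = 0.7833 L/s.
Equation of motion (constant flow): PIP = Vt/C + R·V̇ + PEEP.
R·V̇ = PIP − Vt/C − PEEP = 35.5 − 440/44.0 − 4 = 35.5 − 10.0 − 4 = 21.5 cmH2O.
R = 21.5 / 0.7833 = 27.448 cmH2O·s/L.

27.4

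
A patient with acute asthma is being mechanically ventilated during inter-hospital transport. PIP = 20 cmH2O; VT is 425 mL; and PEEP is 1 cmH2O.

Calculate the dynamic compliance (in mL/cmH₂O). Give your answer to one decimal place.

22.4

Dynamic compliance = Vt / (PIP − PEEP) = 425 / (20 − 1) = 425 / 19.0 = 22.368 mL/cmH2O.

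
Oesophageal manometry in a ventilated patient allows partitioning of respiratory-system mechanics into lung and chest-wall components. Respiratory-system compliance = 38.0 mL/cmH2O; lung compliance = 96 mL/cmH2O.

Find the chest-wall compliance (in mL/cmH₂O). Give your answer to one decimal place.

1/Ccw = 1/Crs − 1/CL.
1/Ccw = 1/38.0 − 1/96 = 0.0159.
Ccw = 62.893 mL/cmH2O.

62.9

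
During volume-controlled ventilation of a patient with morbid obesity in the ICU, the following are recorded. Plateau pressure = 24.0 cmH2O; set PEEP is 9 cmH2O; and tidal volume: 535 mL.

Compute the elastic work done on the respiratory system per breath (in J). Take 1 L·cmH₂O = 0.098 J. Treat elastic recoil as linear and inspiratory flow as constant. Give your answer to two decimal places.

0.39

Elastic work ≈ ½ × (Pplat − PEEP) × Vt = 0.5 × (24.0 − 9) × 0.535 L = 0.5 × 15.0 × 0.535 = 4.013 L·cmH2O.
× 0.098 J/(L·cmH2O) → 0.3933 J.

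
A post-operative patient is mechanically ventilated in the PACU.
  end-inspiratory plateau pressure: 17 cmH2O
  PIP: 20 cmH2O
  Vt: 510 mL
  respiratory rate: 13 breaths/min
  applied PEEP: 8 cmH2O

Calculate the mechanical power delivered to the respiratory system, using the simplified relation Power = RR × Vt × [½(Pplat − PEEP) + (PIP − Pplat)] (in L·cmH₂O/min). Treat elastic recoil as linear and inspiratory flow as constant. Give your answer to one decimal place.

Per-breath work = Vt × [½(Pplat−PEEP) + (PIP−Pplat)] = 0.510 × [0.5×9.0 + 3.0] = 0.510 × 7.5 = 3.825 L·cmH2O.
Power = 13 × 3.825 = 49.725 L·cmH2O/min.

49.7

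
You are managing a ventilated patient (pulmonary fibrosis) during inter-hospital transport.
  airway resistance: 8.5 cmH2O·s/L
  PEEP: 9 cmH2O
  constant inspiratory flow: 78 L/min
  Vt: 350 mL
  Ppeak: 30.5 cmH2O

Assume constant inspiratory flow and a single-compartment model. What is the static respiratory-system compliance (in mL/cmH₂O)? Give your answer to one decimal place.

Flow: 78 L/min ÷ 60 = 1.3 L/s.
Equation of motion (constant flow): PIP = Vt/C + R·V̇ + PEEP.
Vt/C = PIP − R·V̇ − PEEP = 30.5 − 8.5×1.3 − 9 = 30.5 − 11.05 − 9 = 10.45 cmH2O.
C = Vt / 10.45 = 350 / 10.45 = 33.493 mL/cmH2O.

33.5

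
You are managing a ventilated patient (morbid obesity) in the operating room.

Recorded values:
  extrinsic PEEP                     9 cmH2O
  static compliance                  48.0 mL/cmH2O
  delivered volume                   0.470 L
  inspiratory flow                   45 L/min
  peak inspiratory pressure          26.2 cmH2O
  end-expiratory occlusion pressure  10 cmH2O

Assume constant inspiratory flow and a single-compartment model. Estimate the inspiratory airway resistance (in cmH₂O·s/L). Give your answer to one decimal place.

8.5

Flow: 45 L/min ÷ 60 = 0.75 L/s.
Total PEEP = 10 cmH2O (set 9 + intrinsic 1); this is the baseline alveolar pressure.
Equation of motion (constant flow): PIP = Vt/C + R·V̇ + PEEP.
R·V̇ = PIP − Vt/C − PEEP = 26.2 − 470/48.0 − 10 = 26.2 − 9.792 − 10 = 6.408 cmH2O.
R = 6.408 / 0.75 = 8.544 cmH2O·s/L.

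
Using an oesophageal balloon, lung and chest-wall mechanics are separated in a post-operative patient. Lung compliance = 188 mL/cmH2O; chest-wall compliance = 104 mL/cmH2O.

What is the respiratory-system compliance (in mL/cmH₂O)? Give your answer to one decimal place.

Lung and chest wall are elastances in series: 1/Crs = 1/CL + 1/Ccw.
1/Crs = 1/188 + 1/104 = 0.01493.
Crs = 66.979 mL/cmH2O.

67.0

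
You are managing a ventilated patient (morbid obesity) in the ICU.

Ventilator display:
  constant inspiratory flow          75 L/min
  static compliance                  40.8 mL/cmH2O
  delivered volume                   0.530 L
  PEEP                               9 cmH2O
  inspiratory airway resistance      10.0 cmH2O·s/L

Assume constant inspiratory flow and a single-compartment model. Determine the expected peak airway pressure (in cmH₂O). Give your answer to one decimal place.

Flow: 75 L/min ÷ 60 = 1.25 L/s.
Equation of motion (constant flow): PIP = Vt/C + R·V̇ + PEEP.
PIP = 530/40.8 + 10.0×1.25 + 9 = 12.99 + 12.5 + 9 = 34.49 cmH2O.

34.5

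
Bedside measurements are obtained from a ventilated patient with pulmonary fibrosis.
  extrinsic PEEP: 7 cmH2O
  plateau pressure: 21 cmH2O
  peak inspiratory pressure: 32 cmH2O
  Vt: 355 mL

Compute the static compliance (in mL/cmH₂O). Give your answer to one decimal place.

25.4

Cstat = Vt / (Pplat − PEEP) = 355 / (21 − 7) = 355 / 14.0 = 25.357 mL/cmH2O.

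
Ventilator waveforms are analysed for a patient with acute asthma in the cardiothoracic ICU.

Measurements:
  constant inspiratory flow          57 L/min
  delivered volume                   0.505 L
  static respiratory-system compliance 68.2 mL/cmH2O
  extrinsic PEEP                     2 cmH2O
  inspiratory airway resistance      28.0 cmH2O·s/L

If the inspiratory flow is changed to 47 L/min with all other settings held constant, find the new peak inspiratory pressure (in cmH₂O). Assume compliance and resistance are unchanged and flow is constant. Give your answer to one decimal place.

Flow: 57 L/min ÷ 60 = 0.95 L/s.
New flow: 47 L/min ÷ 60 = 0.7833 L/s.
PIP = Vt/C + R·V̇ + PEEP (constant-flow equation of motion).
Only the resistive term changes: ΔPIP = R × ΔV̇ = 28.0 × (0.7833 − 0.95) = 28.0 × -0.1667 = -4.668 cmH2O.
Original PIP = 505/68.2 + 28.0×0.95 + 2 = 36.005 cmH2O; new PIP = 36.005 + (-4.668) = 31.337 cmH2O.

31.3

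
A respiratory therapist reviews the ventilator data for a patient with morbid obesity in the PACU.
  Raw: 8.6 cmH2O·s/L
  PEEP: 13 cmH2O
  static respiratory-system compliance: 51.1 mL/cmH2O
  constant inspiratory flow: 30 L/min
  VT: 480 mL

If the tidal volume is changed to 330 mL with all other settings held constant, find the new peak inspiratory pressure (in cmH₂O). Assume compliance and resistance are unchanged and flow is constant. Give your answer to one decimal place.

23.8

Flow: 30 L/min ÷ 60 = 0.5 L/s.
PIP = Vt/C + R·V̇ + PEEP (constant-flow equation of motion).
Only the elastic term changes: ΔPIP = ΔVt / C = (330 − 480) / 51.1 = -2.935 cmH2O.
Original PIP = 480/51.1 + 8.6×0.5 + 13 = 26.693 cmH2O; new PIP = 26.693 + (-2.935) = 23.758 cmH2O.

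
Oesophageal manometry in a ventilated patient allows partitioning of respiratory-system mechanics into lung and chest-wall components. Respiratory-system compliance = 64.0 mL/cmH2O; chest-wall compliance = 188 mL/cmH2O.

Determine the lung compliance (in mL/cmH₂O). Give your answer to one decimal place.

1/CL = 1/Crs − 1/Ccw.
1/CL = 1/64.0 − 1/188 = 0.01031.
CL = 96.993 mL/cmH2O.

97.0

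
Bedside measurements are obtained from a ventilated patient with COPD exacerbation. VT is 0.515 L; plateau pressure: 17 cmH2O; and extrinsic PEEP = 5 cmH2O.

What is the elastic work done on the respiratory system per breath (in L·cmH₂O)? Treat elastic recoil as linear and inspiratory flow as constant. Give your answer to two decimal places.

Elastic work ≈ ½ × (Pplat − PEEP) × Vt = 0.5 × (17 − 5) × 0.515 L = 0.5 × 12.0 × 0.515 = 3.09 L·cmH2O.

3.09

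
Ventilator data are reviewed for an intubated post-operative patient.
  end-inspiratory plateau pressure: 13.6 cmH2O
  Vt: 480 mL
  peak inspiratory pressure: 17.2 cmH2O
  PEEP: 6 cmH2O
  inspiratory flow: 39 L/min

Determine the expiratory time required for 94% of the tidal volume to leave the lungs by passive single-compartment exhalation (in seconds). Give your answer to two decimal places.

Flow: 39 L/min ÷ 60 = 0.65 L/s.
R = (PIP − Pplat)/V̇ = (17.2 − 13.6) / 0.65 = 3.6/0.65 = 5.538 cmH2O·s/L.
C = Vt/(Pplat − PEEP) = 480.0 / (13.6 − 6) = 480.0/7.6 = 63.158 mL/cmH2O.
τ = R × C = 5.538 × 0.06316 L/cmH2O = 0.3498 s.
t = −τ·ln(1 − 0.94) = −0.3498·ln(0.06) = 0.9841 s.

0.98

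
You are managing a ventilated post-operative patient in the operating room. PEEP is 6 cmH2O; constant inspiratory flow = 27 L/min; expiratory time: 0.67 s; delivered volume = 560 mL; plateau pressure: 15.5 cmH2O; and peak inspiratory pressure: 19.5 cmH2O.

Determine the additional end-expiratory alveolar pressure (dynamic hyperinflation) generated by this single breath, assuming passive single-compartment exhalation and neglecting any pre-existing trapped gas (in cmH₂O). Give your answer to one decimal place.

2.6

Flow: 27 L/min ÷ 60 = 0.45 L/s.
R = (PIP − Pplat)/V̇ = (19.5 − 15.5) / 0.45 = 4.0/0.45 = 8.889 cmH2O·s/L.
C = Vt/(Pplat − PEEP) = 560.0 / (15.5 − 6) = 560.0/9.5 = 58.947 mL/cmH2O.
τ = R × C = 8.889 × 0.05895 L/cmH2O = 0.524 s.
Fraction remaining = e^(−Te/τ) = e^(−0.67/0.524) = 0.2784; trapped volume = 560.0 × 0.2784 = 155.9 mL.
Additional alveolar pressure from trapping ≈ V_trapped / C = 155.9 / 58.947 = 2.645 cmH2O.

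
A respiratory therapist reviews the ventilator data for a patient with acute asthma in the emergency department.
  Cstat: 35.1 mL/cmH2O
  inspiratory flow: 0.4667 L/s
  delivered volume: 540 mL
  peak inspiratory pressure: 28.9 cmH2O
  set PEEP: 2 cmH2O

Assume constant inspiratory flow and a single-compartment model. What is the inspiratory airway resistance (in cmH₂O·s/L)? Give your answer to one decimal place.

Equation of motion (constant flow): PIP = Vt/C + R·V̇ + PEEP.
R·V̇ = PIP − Vt/C − PEEP = 28.9 − 540/35.1 − 2 = 28.9 − 15.385 − 2 = 11.515 cmH2O.
R = 11.515 / 0.4667 = 24.673 cmH2O·s/L.

24.7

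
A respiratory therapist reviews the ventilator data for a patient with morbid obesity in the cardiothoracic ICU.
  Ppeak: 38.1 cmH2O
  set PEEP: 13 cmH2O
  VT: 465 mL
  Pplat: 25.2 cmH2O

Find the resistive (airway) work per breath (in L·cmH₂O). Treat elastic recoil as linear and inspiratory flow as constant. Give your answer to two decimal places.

With constant inspiratory flow the resistive pressure is constant at PIP − Pplat = 38.1 − 25.2 = 12.9 cmH2O, so resistive work = 12.9 × 0.465 = 5.999 L·cmH2O.

6.00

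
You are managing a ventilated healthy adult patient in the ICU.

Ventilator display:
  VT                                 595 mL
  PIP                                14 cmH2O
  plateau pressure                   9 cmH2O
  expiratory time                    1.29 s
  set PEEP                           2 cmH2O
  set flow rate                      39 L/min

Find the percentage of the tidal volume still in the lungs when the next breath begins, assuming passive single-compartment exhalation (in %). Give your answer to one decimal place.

Flow: 39 L/min ÷ 60 = 0.65 L/s.
R = (PIP − Pplat)/V̇ = (14 − 9) / 0.65 = 5.0/0.65 = 7.692 cmH2O·s/L.
C = Vt/(Pplat − PEEP) = 595.0 / (9 − 2) = 595.0/7.0 = 85.0 mL/cmH2O.
τ = R × C = 7.692 × 0.085 L/cmH2O = 0.6538 s.
Fraction remaining at end-expiration = e^(−Te/τ) = e^(−1.29/0.6538) = 0.139 → 13.9%.

13.9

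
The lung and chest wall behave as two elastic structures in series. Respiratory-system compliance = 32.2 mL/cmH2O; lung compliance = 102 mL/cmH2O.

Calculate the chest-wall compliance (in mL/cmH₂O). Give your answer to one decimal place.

47.1

1/Ccw = 1/Crs − 1/CL.
1/Ccw = 1/32.2 − 1/102 = 0.02125.
Ccw = 47.059 mL/cmH2O.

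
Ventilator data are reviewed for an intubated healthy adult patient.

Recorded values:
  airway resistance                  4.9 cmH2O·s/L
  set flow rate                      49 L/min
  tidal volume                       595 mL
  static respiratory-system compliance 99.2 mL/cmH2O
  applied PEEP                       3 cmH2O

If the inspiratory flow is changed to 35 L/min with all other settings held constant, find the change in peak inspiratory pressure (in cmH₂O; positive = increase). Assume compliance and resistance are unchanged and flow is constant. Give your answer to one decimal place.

-1.1

Flow: 49 L/min ÷ 60 = 0.8167 L/s.
New flow: 35 L/min ÷ 60 = 0.5833 L/s.
PIP = Vt/C + R·V̇ + PEEP (constant-flow equation of motion).
Only the resistive term changes: ΔPIP = R × ΔV̇ = 4.9 × (0.5833 − 0.8167) = 4.9 × -0.2334 = -1.144 cmH2O.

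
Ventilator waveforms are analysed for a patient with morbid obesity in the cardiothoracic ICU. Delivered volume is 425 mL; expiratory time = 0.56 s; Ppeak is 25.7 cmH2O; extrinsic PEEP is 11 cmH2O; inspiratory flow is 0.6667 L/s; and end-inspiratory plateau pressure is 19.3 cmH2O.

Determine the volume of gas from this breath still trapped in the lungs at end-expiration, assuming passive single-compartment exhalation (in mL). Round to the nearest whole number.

136

R = (PIP − Pplat)/V̇ = (25.7 − 19.3) / 0.6667 = 6.4/0.6667 = 9.6 cmH2O·s/L.
C = Vt/(Pplat − PEEP) = 425.0 / (19.3 − 11) = 425.0/8.3 = 51.205 mL/cmH2O.
τ = R × C = 9.6 × 0.05121 L/cmH2O = 0.4916 s.
Fraction remaining = e^(−Te/τ) = e^(−0.56/0.4916) = 0.3201.
Trapped volume = 425.0 × 0.3201 = 136.04 mL.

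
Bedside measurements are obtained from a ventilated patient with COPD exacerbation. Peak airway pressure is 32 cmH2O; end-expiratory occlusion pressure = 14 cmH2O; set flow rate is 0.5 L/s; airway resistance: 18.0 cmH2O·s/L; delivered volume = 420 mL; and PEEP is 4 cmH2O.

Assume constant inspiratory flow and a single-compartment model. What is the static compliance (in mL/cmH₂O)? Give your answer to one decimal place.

Total PEEP = 14 cmH2O (set 4 + intrinsic 10); this is the baseline alveolar pressure.
Equation of motion (constant flow): PIP = Vt/C + R·V̇ + PEEP.
Vt/C = PIP − R·V̇ − PEEP = 32 − 18.0×0.5 − 14 = 32 − 9.0 − 14 = 9.0 cmH2O.
C = Vt / 9.0 = 420 / 9.0 = 46.667 mL/cmH2O.

46.7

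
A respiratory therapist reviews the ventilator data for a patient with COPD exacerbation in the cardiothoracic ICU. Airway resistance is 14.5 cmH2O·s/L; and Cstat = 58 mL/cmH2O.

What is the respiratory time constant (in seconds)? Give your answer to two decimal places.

0.84

τ = R × C = 14.5 × 58 mL/cmH2O = 14.5 × 0.058 L/cmH2O = 0.841 s.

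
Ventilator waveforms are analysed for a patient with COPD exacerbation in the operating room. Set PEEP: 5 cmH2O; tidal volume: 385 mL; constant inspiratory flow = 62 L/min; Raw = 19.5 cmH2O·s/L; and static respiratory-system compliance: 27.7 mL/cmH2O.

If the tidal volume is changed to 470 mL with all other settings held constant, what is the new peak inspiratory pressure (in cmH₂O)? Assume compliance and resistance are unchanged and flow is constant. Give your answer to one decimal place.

42.1

Flow: 62 L/min ÷ 60 = 1.0333 L/s.
PIP = Vt/C + R·V̇ + PEEP (constant-flow equation of motion).
Only the elastic term changes: ΔPIP = ΔVt / C = (470 − 385) / 27.7 = 3.069 cmH2O.
Original PIP = 385/27.7 + 19.5×1.0333 + 5 = 39.048 cmH2O; new PIP = 39.048 + (3.069) = 42.117 cmH2O.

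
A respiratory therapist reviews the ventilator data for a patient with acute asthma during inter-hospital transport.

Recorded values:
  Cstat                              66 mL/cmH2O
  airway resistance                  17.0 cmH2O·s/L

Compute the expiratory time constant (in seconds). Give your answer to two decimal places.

1.12

τ = R × C = 17.0 × 66 mL/cmH2O = 17.0 × 0.066 L/cmH2O = 1.122 s.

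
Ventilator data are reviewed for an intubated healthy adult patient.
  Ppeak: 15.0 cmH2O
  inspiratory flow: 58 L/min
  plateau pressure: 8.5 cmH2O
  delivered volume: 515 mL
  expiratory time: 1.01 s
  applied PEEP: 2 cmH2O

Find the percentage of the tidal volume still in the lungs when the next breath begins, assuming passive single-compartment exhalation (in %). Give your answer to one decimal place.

15.0

Flow: 58 L/min ÷ 60 = 0.9667 L/s.
R = (PIP − Pplat)/V̇ = (15.0 − 8.5) / 0.9667 = 6.5/0.9667 = 6.724 cmH2O·s/L.
C = Vt/(Pplat − PEEP) = 515.0 / (8.5 − 2) = 515.0/6.5 = 79.231 mL/cmH2O.
τ = R × C = 6.724 × 0.07923 L/cmH2O = 0.5327 s.
Fraction remaining at end-expiration = e^(−Te/τ) = e^(−1.01/0.5327) = 0.1502 → 15.02%.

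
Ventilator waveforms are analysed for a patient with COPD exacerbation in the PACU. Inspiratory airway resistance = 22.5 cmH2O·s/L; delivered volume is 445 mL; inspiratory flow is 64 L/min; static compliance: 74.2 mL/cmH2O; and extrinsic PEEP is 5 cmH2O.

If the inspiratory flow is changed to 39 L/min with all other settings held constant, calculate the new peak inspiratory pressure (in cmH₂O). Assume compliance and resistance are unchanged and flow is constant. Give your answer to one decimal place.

25.6

Flow: 64 L/min ÷ 60 = 1.0667 L/s.
New flow: 39 L/min ÷ 60 = 0.65 L/s.
PIP = Vt/C + R·V̇ + PEEP (constant-flow equation of motion).
Only the resistive term changes: ΔPIP = R × ΔV̇ = 22.5 × (0.65 − 1.0667) = 22.5 × -0.4167 = -9.376 cmH2O.
Original PIP = 445/74.2 + 22.5×1.0667 + 5 = 34.998 cmH2O; new PIP = 34.998 + (-9.376) = 25.622 cmH2O.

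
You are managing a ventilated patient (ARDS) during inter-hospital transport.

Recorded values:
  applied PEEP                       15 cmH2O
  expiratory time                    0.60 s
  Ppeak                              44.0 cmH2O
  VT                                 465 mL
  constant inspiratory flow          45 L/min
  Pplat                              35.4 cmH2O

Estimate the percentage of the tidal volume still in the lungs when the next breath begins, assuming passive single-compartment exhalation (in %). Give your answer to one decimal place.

Flow: 45 L/min ÷ 60 = 0.75 L/s.
R = (PIP − Pplat)/V̇ = (44.0 − 35.4) / 0.75 = 8.6/0.75 = 11.467 cmH2O·s/L.
C = Vt/(Pplat − PEEP) = 465.0 / (35.4 − 15) = 465.0/20.4 = 22.794 mL/cmH2O.
τ = R × C = 11.467 × 0.02279 L/cmH2O = 0.2613 s.
Fraction remaining at end-expiration = e^(−Te/τ) = e^(−0.60/0.2613) = 0.1006 → 10.06%.

10.1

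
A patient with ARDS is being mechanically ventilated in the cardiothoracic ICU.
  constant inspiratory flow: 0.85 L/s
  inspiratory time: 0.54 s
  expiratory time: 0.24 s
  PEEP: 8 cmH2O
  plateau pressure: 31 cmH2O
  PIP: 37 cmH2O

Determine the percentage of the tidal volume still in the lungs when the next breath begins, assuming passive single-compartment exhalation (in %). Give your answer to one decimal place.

Vt = flow × Ti = 0.85 L/s × 0.54 s × 1000 mL/L = 459.0 mL.
R = (PIP − Pplat)/V̇ = (37 − 31) / 0.85 = 6.0/0.85 = 7.059 cmH2O·s/L.
C = Vt/(Pplat − PEEP) = 459.0 / (31 − 8) = 459.0/23.0 = 19.957 mL/cmH2O.
τ = R × C = 7.059 × 0.01996 L/cmH2O = 0.1409 s.
Fraction remaining at end-expiration = e^(−Te/τ) = e^(−0.24/0.1409) = 0.1821 → 18.21%.

18.2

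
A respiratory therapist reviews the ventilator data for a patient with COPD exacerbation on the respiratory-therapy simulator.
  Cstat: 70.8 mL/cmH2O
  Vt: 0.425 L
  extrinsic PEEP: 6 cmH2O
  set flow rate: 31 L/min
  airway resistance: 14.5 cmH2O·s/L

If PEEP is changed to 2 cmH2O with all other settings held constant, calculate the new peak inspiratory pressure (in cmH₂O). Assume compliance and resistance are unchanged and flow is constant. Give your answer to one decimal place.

15.5

Flow: 31 L/min ÷ 60 = 0.5167 L/s.
PIP = Vt/C + R·V̇ + PEEP (constant-flow equation of motion).
Only the baseline term changes: ΔPIP = ΔPEEP = 2 − 6 = -4.0 cmH2O.
Original PIP = 425/70.8 + 14.5×0.5167 + 6 = 19.495 cmH2O; new PIP = 19.495 + (-4.0) = 15.495 cmH2O.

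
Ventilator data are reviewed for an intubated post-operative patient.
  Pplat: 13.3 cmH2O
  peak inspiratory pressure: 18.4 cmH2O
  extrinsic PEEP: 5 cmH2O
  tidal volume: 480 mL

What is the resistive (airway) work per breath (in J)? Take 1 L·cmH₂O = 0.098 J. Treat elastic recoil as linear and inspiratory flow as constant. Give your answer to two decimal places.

With constant inspiratory flow the resistive pressure is constant at PIP − Pplat = 18.4 − 13.3 = 5.1 cmH2O, so resistive work = 5.1 × 0.480 = 2.448 L·cmH2O.
× 0.098 J/(L·cmH2O) → 0.2399 J.

0.24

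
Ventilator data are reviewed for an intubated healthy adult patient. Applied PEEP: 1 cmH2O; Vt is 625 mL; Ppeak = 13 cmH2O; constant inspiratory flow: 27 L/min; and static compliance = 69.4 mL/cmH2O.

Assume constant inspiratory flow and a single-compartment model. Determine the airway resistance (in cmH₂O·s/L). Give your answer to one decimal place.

6.7

Flow: 27 L/min ÷ 60 = 0.45 L/s.
Equation of motion (constant flow): PIP = Vt/C + R·V̇ + PEEP.
R·V̇ = PIP − Vt/C − PEEP = 13 − 625/69.4 − 1 = 13 − 9.006 − 1 = 2.994 cmH2O.
R = 2.994 / 0.45 = 6.653 cmH2O·s/L.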